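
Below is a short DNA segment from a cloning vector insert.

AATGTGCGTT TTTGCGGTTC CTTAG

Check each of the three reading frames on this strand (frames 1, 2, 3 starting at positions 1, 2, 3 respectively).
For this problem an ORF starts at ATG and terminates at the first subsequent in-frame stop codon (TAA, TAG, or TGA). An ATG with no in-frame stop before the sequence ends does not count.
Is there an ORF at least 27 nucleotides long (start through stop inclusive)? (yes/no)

no

Frame 1: AAT GTG CGT TTT TGC GGT TCC TTA — no ATG→stop ORF.
Frame 2: ATG TGC GTT TTT GCG GTT CCT TAG — ATG at 2, stop TAG at 23 → 24 nt.
Frame 3: TGT GCG TTT TTG CGG TTC CTT — no ATG→stop ORF.
Largest ORF found is 24 nucleotides < 27, so no.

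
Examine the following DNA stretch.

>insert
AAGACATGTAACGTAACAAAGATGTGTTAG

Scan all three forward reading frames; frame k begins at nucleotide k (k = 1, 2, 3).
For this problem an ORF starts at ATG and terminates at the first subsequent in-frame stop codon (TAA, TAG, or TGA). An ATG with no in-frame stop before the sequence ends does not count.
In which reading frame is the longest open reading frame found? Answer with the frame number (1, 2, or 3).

1

Frame 1: AAG ACA TGT AAC GTA ACA AAG ATG TGT TAG — ATG at 22, stop TAG at 28 → 9 nt.
Frame 2: AGA CAT GTA ACG TAA CAA AGA TGT GTT — no ATG→stop ORF.
Frame 3: GAC ATG TAA CGT AAC AAA GAT GTG TTA — ATG at 6, stop TAA at 9 → 6 nt.
Longest ORF is 9 nt in frame 1 (positions 22–30).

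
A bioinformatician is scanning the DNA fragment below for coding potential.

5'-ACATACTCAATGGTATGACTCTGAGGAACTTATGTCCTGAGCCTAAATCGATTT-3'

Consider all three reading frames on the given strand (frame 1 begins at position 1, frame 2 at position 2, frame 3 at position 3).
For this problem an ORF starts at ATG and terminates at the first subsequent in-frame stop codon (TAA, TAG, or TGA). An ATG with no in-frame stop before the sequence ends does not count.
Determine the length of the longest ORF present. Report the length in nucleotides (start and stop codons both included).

9

Frame 1: ACA TAC TCA ATG GTA TGA CTC TGA GGA ACT TAT GTC CTG AGC CTA AAT CGA TTT — ATG at 10, stop TGA at 16 → 9 nt.
Frame 2: CAT ACT CAA TGG TAT GAC TCT GAG GAA CTT ATG TCC TGA GCC TAA ATC GAT — ATG at 32, stop TGA at 38 → 9 nt.
Frame 3: ATA CTC AAT GGT ATG ACT CTG AGG AAC TTA TGT CCT GAG CCT AAA TCG ATT — no ATG→stop ORF.
Longest: frame 1, positions 10–18, 9 nt = 3 codons = 2 aa. → 9 nucleotides.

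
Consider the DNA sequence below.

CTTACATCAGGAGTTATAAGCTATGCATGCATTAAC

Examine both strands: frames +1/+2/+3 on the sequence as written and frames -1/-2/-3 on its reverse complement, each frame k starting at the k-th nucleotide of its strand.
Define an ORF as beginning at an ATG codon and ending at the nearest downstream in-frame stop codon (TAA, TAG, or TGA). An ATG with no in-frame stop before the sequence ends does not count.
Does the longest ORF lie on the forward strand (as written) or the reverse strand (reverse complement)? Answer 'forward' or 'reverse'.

Reverse complement (5'→3'): GTTAATGCATGCATAGCTTATAACTCCTGATGTAAG
Frame +1: CTT ACA TCA GGA GTT ATA AGC TAT GCA TGC ATT AAC — no ATG→stop ORF.
Frame +2: TTA CAT CAG GAG TTA TAA GCT ATG CAT GCA TTA — no ATG→stop ORF.
Frame +3: TAC ATC AGG AGT TAT AAG CTA TGC ATG CAT TAA — ATG at 27, stop TAA at 33 → 9 nt.
Frame -1: GTT AAT GCA TGC ATA GCT TAT AAC TCC TGA TGT AAG — no ATG→stop ORF.
Frame -2: TTA ATG CAT GCA TAG CTT ATA ACT CCT GAT GTA — ATG at 5, stop TAG at 14 → 12 nt.
Frame -3: TAA TGC ATG CAT AGC TTA TAA CTC CTG ATG TAA — ATG at 9, stop TAA at 21 → 15 nt; ATG at 30, stop TAA at 33 → 6 nt.
Forward-strand max 9 nt; reverse-strand max 15 nt. The reverse strand has the longer ORF.

reverse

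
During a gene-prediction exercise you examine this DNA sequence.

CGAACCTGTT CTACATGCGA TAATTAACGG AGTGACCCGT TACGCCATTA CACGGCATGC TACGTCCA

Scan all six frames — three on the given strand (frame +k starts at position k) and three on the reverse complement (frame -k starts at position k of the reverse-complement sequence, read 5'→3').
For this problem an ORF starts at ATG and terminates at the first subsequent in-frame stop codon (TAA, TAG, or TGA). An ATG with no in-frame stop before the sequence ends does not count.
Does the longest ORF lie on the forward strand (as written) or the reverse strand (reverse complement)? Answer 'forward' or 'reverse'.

reverse

Reverse complement (5'→3'): TGGACGTAGCATGCCGTGTAATGGCGTAACGGGTCACTCCGTTAATTATCGCATGTAGAACAGGTTCG
Frame +1: CGA ACC TGT TCT ACA TGC GAT AAT TAA CGG AGT GAC CCG TTA CGC CAT TAC ACG GCA TGC TAC GTC — no ATG→stop ORF.
Frame +2: GAA CCT GTT CTA CAT GCG ATA ATT AAC GGA GTG ACC CGT TAC GCC ATT ACA CGG CAT GCT ACG TCC — no ATG→stop ORF.
Frame +3: AAC CTG TTC TAC ATG CGA TAA TTA ACG GAG TGA CCC GTT ACG CCA TTA CAC GGC ATG CTA CGT CCA — ATG at 15, stop TAA at 21 → 9 nt.
Frame -1: TGG ACG TAG CAT GCC GTG TAA TGG CGT AAC GGG TCA CTC CGT TAA TTA TCG CAT GTA GAA CAG GTT — no ATG→stop ORF.
Frame -2: GGA CGT AGC ATG CCG TGT AAT GGC GTA ACG GGT CAC TCC GTT AAT TAT CGC ATG TAG AAC AGG TTC — ATG at 11, stop TAG at 56 → 48 nt; ATG at 53, stop TAG at 56 → 6 nt.
Frame -3: GAC GTA GCA TGC CGT GTA ATG GCG TAA CGG GTC ACT CCG TTA ATT ATC GCA TGT AGA ACA GGT TCG — ATG at 21, stop TAA at 27 → 9 nt.
Forward-strand max 9 nt; reverse-strand max 48 nt. The reverse strand has the longer ORF.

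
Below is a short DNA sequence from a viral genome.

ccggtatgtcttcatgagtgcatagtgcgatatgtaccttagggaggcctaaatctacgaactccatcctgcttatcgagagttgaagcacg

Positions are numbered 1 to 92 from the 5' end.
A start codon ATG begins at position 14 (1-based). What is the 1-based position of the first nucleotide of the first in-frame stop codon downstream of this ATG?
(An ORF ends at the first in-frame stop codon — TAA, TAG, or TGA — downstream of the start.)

Codons from position 14: ATG (14–16), AGT (17–19), GCA (20–22), TAG (23–25).
TAG is a stop codon; it begins at position 23.

23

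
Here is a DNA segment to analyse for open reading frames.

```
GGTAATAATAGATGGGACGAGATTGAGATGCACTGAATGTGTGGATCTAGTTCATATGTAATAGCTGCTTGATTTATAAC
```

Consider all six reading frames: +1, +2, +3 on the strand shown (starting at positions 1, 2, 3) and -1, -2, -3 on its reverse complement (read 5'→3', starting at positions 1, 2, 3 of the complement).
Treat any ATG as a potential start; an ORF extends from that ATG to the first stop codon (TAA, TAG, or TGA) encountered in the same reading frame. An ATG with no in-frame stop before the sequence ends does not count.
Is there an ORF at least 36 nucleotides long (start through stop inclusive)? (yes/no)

yes

Reverse complement (5'→3'): GTTATAAATCAAGCAGCTATTACATATGAACTAGATCCACACATTCAGTGCATCTCAATCTCGTCCCATCTATTATTACC
Frame +1: GGT AAT AAT AGA TGG GAC GAG ATT GAG ATG CAC TGA ATG TGT GGA TCT AGT TCA TAT GTA ATA GCT GCT TGA TTT ATA — ATG at 28, stop TGA at 34 → 9 nt; ATG at 37, stop TGA at 70 → 36 nt.
Frame +2: GTA ATA ATA GAT GGG ACG AGA TTG AGA TGC ACT GAA TGT GTG GAT CTA GTT CAT ATG TAA TAG CTG CTT GAT TTA TAA — ATG at 56, stop TAA at 59 → 6 nt.
Frame +3: TAA TAA TAG ATG GGA CGA GAT TGA GAT GCA CTG AAT GTG TGG ATC TAG TTC ATA TGT AAT AGC TGC TTG ATT TAT AAC — ATG at 12, stop TGA at 24 → 15 nt.
Frame -1: GTT ATA AAT CAA GCA GCT ATT ACA TAT GAA CTA GAT CCA CAC ATT CAG TGC ATC TCA ATC TCG TCC CAT CTA TTA TTA — no ATG→stop ORF.
Frame -2: TTA TAA ATC AAG CAG CTA TTA CAT ATG AAC TAG ATC CAC ACA TTC AGT GCA TCT CAA TCT CGT CCC ATC TAT TAT TAC — ATG at 26, stop TAG at 32 → 9 nt.
Frame -3: TAT AAA TCA AGC AGC TAT TAC ATA TGA ACT AGA TCC ACA CAT TCA GTG CAT CTC AAT CTC GTC CCA TCT ATT ATT ACC — no ATG→stop ORF.
Frame +1 has an ORF of 36 nucleotides (positions 37–72) ≥ 36, so yes.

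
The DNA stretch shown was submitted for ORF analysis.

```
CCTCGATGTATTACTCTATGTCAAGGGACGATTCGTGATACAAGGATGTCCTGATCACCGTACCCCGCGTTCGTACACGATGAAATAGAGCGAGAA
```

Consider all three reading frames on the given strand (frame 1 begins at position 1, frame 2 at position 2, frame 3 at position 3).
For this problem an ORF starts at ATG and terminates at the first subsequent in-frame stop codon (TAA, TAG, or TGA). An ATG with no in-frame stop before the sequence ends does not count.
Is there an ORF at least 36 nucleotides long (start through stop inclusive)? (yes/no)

Frame 1: CCT CGA TGT ATT ACT CTA TGT CAA GGG ACG ATT CGT GAT ACA AGG ATG TCC TGA TCA CCG TAC CCC GCG TTC GTA CAC GAT GAA ATA GAG CGA GAA — ATG at 46, stop TGA at 52 → 9 nt.
Frame 2: CTC GAT GTA TTA CTC TAT GTC AAG GGA CGA TTC GTG ATA CAA GGA TGT CCT GAT CAC CGT ACC CCG CGT TCG TAC ACG ATG AAA TAG AGC GAG — ATG at 80, stop TAG at 86 → 9 nt.
Frame 3: TCG ATG TAT TAC TCT ATG TCA AGG GAC GAT TCG TGA TAC AAG GAT GTC CTG ATC ACC GTA CCC CGC GTT CGT ACA CGA TGA AAT AGA GCG AGA — ATG at 6, stop TGA at 36 → 33 nt; ATG at 18, stop TGA at 36 → 21 nt.
Largest ORF found is 33 nucleotides < 36, so no.

no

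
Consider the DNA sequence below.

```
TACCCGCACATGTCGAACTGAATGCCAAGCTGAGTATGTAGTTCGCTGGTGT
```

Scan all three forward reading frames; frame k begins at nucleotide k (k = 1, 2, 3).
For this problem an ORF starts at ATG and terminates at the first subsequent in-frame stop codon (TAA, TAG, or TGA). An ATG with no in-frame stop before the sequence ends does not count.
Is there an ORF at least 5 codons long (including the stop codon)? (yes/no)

Frame 1: TAC CCG CAC ATG TCG AAC TGA ATG CCA AGC TGA GTA TGT AGT TCG CTG GTG — ATG at 10, stop TGA at 19 → 12 nt; ATG at 22, stop TGA at 31 → 12 nt.
Frame 2: ACC CGC ACA TGT CGA ACT GAA TGC CAA GCT GAG TAT GTA GTT CGC TGG TGT — no ATG→stop ORF.
Frame 3: CCC GCA CAT GTC GAA CTG AAT GCC AAG CTG AGT ATG TAG TTC GCT GGT — ATG at 36, stop TAG at 39 → 6 nt.
Largest ORF found is 4 codons < 5, so no.

no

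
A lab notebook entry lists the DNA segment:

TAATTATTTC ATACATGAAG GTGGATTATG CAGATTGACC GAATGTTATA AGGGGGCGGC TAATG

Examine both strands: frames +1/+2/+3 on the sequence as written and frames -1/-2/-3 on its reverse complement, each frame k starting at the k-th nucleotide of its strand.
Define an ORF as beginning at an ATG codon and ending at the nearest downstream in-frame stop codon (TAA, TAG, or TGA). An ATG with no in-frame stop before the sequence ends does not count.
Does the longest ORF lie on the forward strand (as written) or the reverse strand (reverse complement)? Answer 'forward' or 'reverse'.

forward

Reverse complement (5'→3'): CATTAGCCGCCCCCTTATAACATTCGGTCAATCTGCATAATCCACCTTCATGTATGAAATAATTA
Frame +1: TAA TTA TTT CAT ACA TGA AGG TGG ATT ATG CAG ATT GAC CGA ATG TTA TAA GGG GGC GGC TAA — ATG at 28, stop TAA at 49 → 24 nt; ATG at 43, stop TAA at 49 → 9 nt.
Frame +2: AAT TAT TTC ATA CAT GAA GGT GGA TTA TGC AGA TTG ACC GAA TGT TAT AAG GGG GCG GCT AAT — no ATG→stop ORF.
Frame +3: ATT ATT TCA TAC ATG AAG GTG GAT TAT GCA GAT TGA CCG AAT GTT ATA AGG GGG CGG CTA ATG — ATG at 15, stop TGA at 36 → 24 nt.
Frame -1: CAT TAG CCG CCC CCT TAT AAC ATT CGG TCA ATC TGC ATA ATC CAC CTT CAT GTA TGA AAT AAT — no ATG→stop ORF.
Frame -2: ATT AGC CGC CCC CTT ATA ACA TTC GGT CAA TCT GCA TAA TCC ACC TTC ATG TAT GAA ATA ATT — no ATG→stop ORF.
Frame -3: TTA GCC GCC CCC TTA TAA CAT TCG GTC AAT CTG CAT AAT CCA CCT TCA TGT ATG AAA TAA TTA — ATG at 54, stop TAA at 60 → 9 nt.
Forward-strand max 24 nt; reverse-strand max 9 nt. The forward strand has the longer ORF.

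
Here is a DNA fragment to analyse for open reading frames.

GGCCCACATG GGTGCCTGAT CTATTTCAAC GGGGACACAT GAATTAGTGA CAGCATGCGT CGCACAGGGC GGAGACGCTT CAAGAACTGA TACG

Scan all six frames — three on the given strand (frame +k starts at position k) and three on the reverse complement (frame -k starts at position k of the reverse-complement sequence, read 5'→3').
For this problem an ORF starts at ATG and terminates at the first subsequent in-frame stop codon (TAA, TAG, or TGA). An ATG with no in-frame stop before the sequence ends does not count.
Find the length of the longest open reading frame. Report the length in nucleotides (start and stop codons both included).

Reverse complement (5'→3'): CGTATCAGTTCTTGAAGCGTCTCCGCCCTGTGCGACGCATGCTGTCACTAATTCATGTGTCCCCGTTGAAATAGATCAGGCACCCATGTGGGCC
Frame +1: GGC CCA CAT GGG TGC CTG ATC TAT TTC AAC GGG GAC ACA TGA ATT AGT GAC AGC ATG CGT CGC ACA GGG CGG AGA CGC TTC AAG AAC TGA TAC — ATG at 55, stop TGA at 88 → 36 nt.
Frame +2: GCC CAC ATG GGT GCC TGA TCT ATT TCA ACG GGG ACA CAT GAA TTA GTG ACA GCA TGC GTC GCA CAG GGC GGA GAC GCT TCA AGA ACT GAT ACG — ATG at 8, stop TGA at 17 → 12 nt.
Frame +3: CCC ACA TGG GTG CCT GAT CTA TTT CAA CGG GGA CAC ATG AAT TAG TGA CAG CAT GCG TCG CAC AGG GCG GAG ACG CTT CAA GAA CTG ATA — ATG at 39, stop TAG at 45 → 9 nt.
Frame -1: CGT ATC AGT TCT TGA AGC GTC TCC GCC CTG TGC GAC GCA TGC TGT CAC TAA TTC ATG TGT CCC CGT TGA AAT AGA TCA GGC ACC CAT GTG GGC — ATG at 55, stop TGA at 67 → 15 nt.
Frame -2: GTA TCA GTT CTT GAA GCG TCT CCG CCC TGT GCG ACG CAT GCT GTC ACT AAT TCA TGT GTC CCC GTT GAA ATA GAT CAG GCA CCC ATG TGG GCC — no ATG→stop ORF.
Frame -3: TAT CAG TTC TTG AAG CGT CTC CGC CCT GTG CGA CGC ATG CTG TCA CTA ATT CAT GTG TCC CCG TTG AAA TAG ATC AGG CAC CCA TGT GGG — ATG at 39, stop TAG at 72 → 36 nt.
Longest: frame +1, positions 55–90, 36 nt = 12 codons = 11 aa. → 36 nucleotides.

36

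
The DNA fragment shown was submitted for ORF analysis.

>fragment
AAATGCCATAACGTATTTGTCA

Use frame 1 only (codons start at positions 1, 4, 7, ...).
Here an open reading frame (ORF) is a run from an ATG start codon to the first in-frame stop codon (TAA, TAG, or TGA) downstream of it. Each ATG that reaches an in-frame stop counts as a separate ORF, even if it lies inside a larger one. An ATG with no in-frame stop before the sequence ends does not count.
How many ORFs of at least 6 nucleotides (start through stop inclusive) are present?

Frame 1: AAA TGC CAT AAC GTA TTT GTC — no ATG→stop ORF.
No ORF reaches 6 nucleotides. Count = 0.

0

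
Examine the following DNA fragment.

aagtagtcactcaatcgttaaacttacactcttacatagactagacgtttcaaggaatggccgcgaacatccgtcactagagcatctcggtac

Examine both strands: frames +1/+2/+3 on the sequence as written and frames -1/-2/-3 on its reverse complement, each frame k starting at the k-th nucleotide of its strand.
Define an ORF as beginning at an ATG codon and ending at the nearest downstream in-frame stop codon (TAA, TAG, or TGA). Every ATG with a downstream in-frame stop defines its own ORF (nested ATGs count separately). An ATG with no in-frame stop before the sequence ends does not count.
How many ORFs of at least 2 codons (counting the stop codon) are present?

4

Reverse complement (5'→3'): GTACCGAGATGCTCTAGTGACGGATGTTCGCGGCCATTCCTTGAAACGTCTAGTCTATGTAAGAGTGTAAGTTTAACGATTGAGTGACTACTT
Frame +1: AAG TAG TCA CTC AAT CGT TAA ACT TAC ACT CTT ACA TAG ACT AGA CGT TTC AAG GAA TGG CCG CGA ACA TCC GTC ACT AGA GCA TCT CGG TAC — no ATG→stop ORF.
Frame +2: AGT AGT CAC TCA ATC GTT AAA CTT ACA CTC TTA CAT AGA CTA GAC GTT TCA AGG AAT GGC CGC GAA CAT CCG TCA CTA GAG CAT CTC GGT — no ATG→stop ORF.
Frame +3: GTA GTC ACT CAA TCG TTA AAC TTA CAC TCT TAC ATA GAC TAG ACG TTT CAA GGA ATG GCC GCG AAC ATC CGT CAC TAG AGC ATC TCG GTA — ATG at 57, stop TAG at 78 → 24 nt.
Frame -1: GTA CCG AGA TGC TCT AGT GAC GGA TGT TCG CGG CCA TTC CTT GAA ACG TCT AGT CTA TGT AAG AGT GTA AGT TTA ACG ATT GAG TGA CTA CTT — no ATG→stop ORF.
Frame -2: TAC CGA GAT GCT CTA GTG ACG GAT GTT CGC GGC CAT TCC TTG AAA CGT CTA GTC TAT GTA AGA GTG TAA GTT TAA CGA TTG AGT GAC TAC — no ATG→stop ORF.
Frame -3: ACC GAG ATG CTC TAG TGA CGG ATG TTC GCG GCC ATT CCT TGA AAC GTC TAG TCT ATG TAA GAG TGT AAG TTT AAC GAT TGA GTG ACT ACT — ATG at 9, stop TAG at 15 → 9 nt; ATG at 24, stop TGA at 42 → 21 nt; ATG at 57, stop TAA at 60 → 6 nt.
ORFs ≥ 2 codons: frame +3 57–80 (8 codons), frame -3 9–17 (3 codons), frame -3 24–44 (7 codons), frame -3 57–62 (2 codons). Count = 4.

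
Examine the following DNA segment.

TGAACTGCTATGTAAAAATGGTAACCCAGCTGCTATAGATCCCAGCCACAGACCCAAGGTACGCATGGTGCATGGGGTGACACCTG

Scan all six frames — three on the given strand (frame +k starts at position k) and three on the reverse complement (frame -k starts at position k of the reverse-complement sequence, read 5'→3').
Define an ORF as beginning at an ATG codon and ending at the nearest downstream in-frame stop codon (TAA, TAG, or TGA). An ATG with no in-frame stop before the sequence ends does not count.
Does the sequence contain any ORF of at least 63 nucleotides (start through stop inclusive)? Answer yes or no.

Reverse complement (5'→3'): CAGGTGTCACCCCATGCACCATGCGTACCTTGGGTCTGTGGCTGGGATCTATAGCAGCTGGGTTACCATTTTTACATAGCAGTTCA
Frame +1: TGA ACT GCT ATG TAA AAA TGG TAA CCC AGC TGC TAT AGA TCC CAG CCA CAG ACC CAA GGT ACG CAT GGT GCA TGG GGT GAC ACC — ATG at 10, stop TAA at 13 → 6 nt.
Frame +2: GAA CTG CTA TGT AAA AAT GGT AAC CCA GCT GCT ATA GAT CCC AGC CAC AGA CCC AAG GTA CGC ATG GTG CAT GGG GTG ACA CCT — no ATG→stop ORF.
Frame +3: AAC TGC TAT GTA AAA ATG GTA ACC CAG CTG CTA TAG ATC CCA GCC ACA GAC CCA AGG TAC GCA TGG TGC ATG GGG TGA CAC CTG — ATG at 18, stop TAG at 36 → 21 nt; ATG at 72, stop TGA at 78 → 9 nt.
Frame -1: CAG GTG TCA CCC CAT GCA CCA TGC GTA CCT TGG GTC TGT GGC TGG GAT CTA TAG CAG CTG GGT TAC CAT TTT TAC ATA GCA GTT — no ATG→stop ORF.
Frame -2: AGG TGT CAC CCC ATG CAC CAT GCG TAC CTT GGG TCT GTG GCT GGG ATC TAT AGC AGC TGG GTT ACC ATT TTT ACA TAG CAG TTC — ATG at 14, stop TAG at 77 → 66 nt.
Frame -3: GGT GTC ACC CCA TGC ACC ATG CGT ACC TTG GGT CTG TGG CTG GGA TCT ATA GCA GCT GGG TTA CCA TTT TTA CAT AGC AGT TCA — no ATG→stop ORF.
Frame -2 has an ORF of 66 nucleotides (positions 14–79) ≥ 63, so yes.

yes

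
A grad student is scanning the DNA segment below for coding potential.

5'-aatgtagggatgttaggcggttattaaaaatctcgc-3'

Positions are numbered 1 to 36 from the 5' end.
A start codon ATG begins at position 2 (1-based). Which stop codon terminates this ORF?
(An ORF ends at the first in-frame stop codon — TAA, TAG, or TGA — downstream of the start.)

Codons from position 2: ATG (2–4), TAG (5–7).
The first in-frame stop codon is TAG.

TAG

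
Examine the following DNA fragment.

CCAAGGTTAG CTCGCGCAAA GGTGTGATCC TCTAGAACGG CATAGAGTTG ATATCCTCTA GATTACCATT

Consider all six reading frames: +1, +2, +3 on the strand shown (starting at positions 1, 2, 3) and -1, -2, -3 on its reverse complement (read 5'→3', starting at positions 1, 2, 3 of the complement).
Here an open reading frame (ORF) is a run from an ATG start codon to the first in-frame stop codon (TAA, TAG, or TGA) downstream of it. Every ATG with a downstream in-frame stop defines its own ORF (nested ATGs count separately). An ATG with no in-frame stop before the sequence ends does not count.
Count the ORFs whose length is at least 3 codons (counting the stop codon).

2

Reverse complement (5'→3'): AATGGTAATCTAGAGGATATCAACTCTATGCCGTTCTAGAGGATCACACCTTTGCGCGAGCTAACCTTGG
Frame +1: CCA AGG TTA GCT CGC GCA AAG GTG TGA TCC TCT AGA ACG GCA TAG AGT TGA TAT CCT CTA GAT TAC CAT — no ATG→stop ORF.
Frame +2: CAA GGT TAG CTC GCG CAA AGG TGT GAT CCT CTA GAA CGG CAT AGA GTT GAT ATC CTC TAG ATT ACC ATT — no ATG→stop ORF.
Frame +3: AAG GTT AGC TCG CGC AAA GGT GTG ATC CTC TAG AAC GGC ATA GAG TTG ATA TCC TCT AGA TTA CCA — no ATG→stop ORF.
Frame -1: AAT GGT AAT CTA GAG GAT ATC AAC TCT ATG CCG TTC TAG AGG ATC ACA CCT TTG CGC GAG CTA ACC TTG — ATG at 28, stop TAG at 37 → 12 nt.
Frame -2: ATG GTA ATC TAG AGG ATA TCA ACT CTA TGC CGT TCT AGA GGA TCA CAC CTT TGC GCG AGC TAA CCT TGG — ATG at 2, stop TAG at 11 → 12 nt.
Frame -3: TGG TAA TCT AGA GGA TAT CAA CTC TAT GCC GTT CTA GAG GAT CAC ACC TTT GCG CGA GCT AAC CTT — no ATG→stop ORF.
ORFs ≥ 3 codons: frame -1 28–39 (4 codons), frame -2 2–13 (4 codons). Count = 2.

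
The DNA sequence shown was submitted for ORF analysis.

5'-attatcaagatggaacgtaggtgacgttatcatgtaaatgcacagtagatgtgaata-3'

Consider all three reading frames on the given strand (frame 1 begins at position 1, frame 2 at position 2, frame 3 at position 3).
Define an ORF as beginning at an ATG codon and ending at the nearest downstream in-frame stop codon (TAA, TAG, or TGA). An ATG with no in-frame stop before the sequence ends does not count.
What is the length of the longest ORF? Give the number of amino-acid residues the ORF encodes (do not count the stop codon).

Frame 1: ATT ATC AAG ATG GAA CGT AGG TGA CGT TAT CAT GTA AAT GCA CAG TAG ATG TGA ATA — ATG at 10, stop TGA at 22 → 15 nt; ATG at 49, stop TGA at 52 → 6 nt.
Frame 2: TTA TCA AGA TGG AAC GTA GGT GAC GTT ATC ATG TAA ATG CAC AGT AGA TGT GAA — ATG at 32, stop TAA at 35 → 6 nt.
Frame 3: TAT CAA GAT GGA ACG TAG GTG ACG TTA TCA TGT AAA TGC ACA GTA GAT GTG AAT — no ATG→stop ORF.
Longest: frame 1, positions 10–24, 15 nt = 5 codons = 4 aa. → 4 amino acids.

4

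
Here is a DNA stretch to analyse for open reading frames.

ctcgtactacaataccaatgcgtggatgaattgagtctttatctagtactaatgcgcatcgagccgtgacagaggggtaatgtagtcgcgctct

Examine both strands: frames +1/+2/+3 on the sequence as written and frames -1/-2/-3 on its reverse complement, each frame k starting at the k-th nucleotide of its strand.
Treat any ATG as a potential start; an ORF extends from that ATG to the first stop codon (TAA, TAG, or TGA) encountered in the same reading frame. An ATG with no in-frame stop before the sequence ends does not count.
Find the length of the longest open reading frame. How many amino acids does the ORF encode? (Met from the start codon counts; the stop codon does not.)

6

Reverse complement (5'→3'): AGAGCGCGACTACATTACCCCTCTGTCACGGCTCGATGCGCATTAGTACTAGATAAAGACTCAATTCATCCACGCATTGGTATTGTAGTACGAG
Frame +1: CTC GTA CTA CAA TAC CAA TGC GTG GAT GAA TTG AGT CTT TAT CTA GTA CTA ATG CGC ATC GAG CCG TGA CAG AGG GGT AAT GTA GTC GCG CTC — ATG at 52, stop TGA at 67 → 18 nt.
Frame +2: TCG TAC TAC AAT ACC AAT GCG TGG ATG AAT TGA GTC TTT ATC TAG TAC TAA TGC GCA TCG AGC CGT GAC AGA GGG GTA ATG TAG TCG CGC TCT — ATG at 26, stop TGA at 32 → 9 nt; ATG at 80, stop TAG at 83 → 6 nt.
Frame +3: CGT ACT ACA ATA CCA ATG CGT GGA TGA ATT GAG TCT TTA TCT AGT ACT AAT GCG CAT CGA GCC GTG ACA GAG GGG TAA TGT AGT CGC GCT — ATG at 18, stop TGA at 27 → 12 nt.
Frame -1: AGA GCG CGA CTA CAT TAC CCC TCT GTC ACG GCT CGA TGC GCA TTA GTA CTA GAT AAA GAC TCA ATT CAT CCA CGC ATT GGT ATT GTA GTA CGA — no ATG→stop ORF.
Frame -2: GAG CGC GAC TAC ATT ACC CCT CTG TCA CGG CTC GAT GCG CAT TAG TAC TAG ATA AAG ACT CAA TTC ATC CAC GCA TTG GTA TTG TAG TAC GAG — no ATG→stop ORF.
Frame -3: AGC GCG ACT ACA TTA CCC CTC TGT CAC GGC TCG ATG CGC ATT AGT ACT AGA TAA AGA CTC AAT TCA TCC ACG CAT TGG TAT TGT AGT ACG — ATG at 36, stop TAA at 54 → 21 nt.
Longest: frame -3, positions 36–56, 21 nt = 7 codons = 6 aa. → 6 amino acids.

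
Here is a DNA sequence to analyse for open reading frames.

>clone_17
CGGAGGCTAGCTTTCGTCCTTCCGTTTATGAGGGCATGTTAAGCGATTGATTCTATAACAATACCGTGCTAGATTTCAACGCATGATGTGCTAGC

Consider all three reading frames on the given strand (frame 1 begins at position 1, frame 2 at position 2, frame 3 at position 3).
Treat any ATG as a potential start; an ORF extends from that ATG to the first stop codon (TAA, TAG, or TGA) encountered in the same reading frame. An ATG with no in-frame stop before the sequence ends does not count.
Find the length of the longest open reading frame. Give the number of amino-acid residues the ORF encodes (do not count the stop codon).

4

Frame 1: CGG AGG CTA GCT TTC GTC CTT CCG TTT ATG AGG GCA TGT TAA GCG ATT GAT TCT ATA ACA ATA CCG TGC TAG ATT TCA ACG CAT GAT GTG CTA — ATG at 28, stop TAA at 40 → 15 nt.
Frame 2: GGA GGC TAG CTT TCG TCC TTC CGT TTA TGA GGG CAT GTT AAG CGA TTG ATT CTA TAA CAA TAC CGT GCT AGA TTT CAA CGC ATG ATG TGC TAG — ATG at 83, stop TAG at 92 → 12 nt; ATG at 86, stop TAG at 92 → 9 nt.
Frame 3: GAG GCT AGC TTT CGT CCT TCC GTT TAT GAG GGC ATG TTA AGC GAT TGA TTC TAT AAC AAT ACC GTG CTA GAT TTC AAC GCA TGA TGT GCT AGC — ATG at 36, stop TGA at 48 → 15 nt.
Longest: frame 1, positions 28–42, 15 nt = 5 codons = 4 aa. → 4 amino acids.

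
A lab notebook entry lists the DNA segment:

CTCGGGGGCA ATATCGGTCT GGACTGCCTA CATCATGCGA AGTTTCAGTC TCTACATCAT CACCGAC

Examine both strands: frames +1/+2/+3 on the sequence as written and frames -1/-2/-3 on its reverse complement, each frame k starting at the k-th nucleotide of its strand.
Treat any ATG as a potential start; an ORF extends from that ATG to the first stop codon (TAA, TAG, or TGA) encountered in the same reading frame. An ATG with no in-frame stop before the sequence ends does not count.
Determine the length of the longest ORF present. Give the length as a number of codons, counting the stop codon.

3

Reverse complement (5'→3'): GTCGGTGATGATGTAGAGACTGAAACTTCGCATGATGTAGGCAGTCCAGACCGATATTGCCCCCGAG
Frame +1: CTC GGG GGC AAT ATC GGT CTG GAC TGC CTA CAT CAT GCG AAG TTT CAG TCT CTA CAT CAT CAC CGA — no ATG→stop ORF.
Frame +2: TCG GGG GCA ATA TCG GTC TGG ACT GCC TAC ATC ATG CGA AGT TTC AGT CTC TAC ATC ATC ACC GAC — no ATG→stop ORF.
Frame +3: CGG GGG CAA TAT CGG TCT GGA CTG CCT ACA TCA TGC GAA GTT TCA GTC TCT ACA TCA TCA CCG — no ATG→stop ORF.
Frame -1: GTC GGT GAT GAT GTA GAG ACT GAA ACT TCG CAT GAT GTA GGC AGT CCA GAC CGA TAT TGC CCC CGA — no ATG→stop ORF.
Frame -2: TCG GTG ATG ATG TAG AGA CTG AAA CTT CGC ATG ATG TAG GCA GTC CAG ACC GAT ATT GCC CCC GAG — ATG at 8, stop TAG at 14 → 9 nt; ATG at 11, stop TAG at 14 → 6 nt; ATG at 32, stop TAG at 38 → 9 nt; ATG at 35, stop TAG at 38 → 6 nt.
Frame -3: CGG TGA TGA TGT AGA GAC TGA AAC TTC GCA TGA TGT AGG CAG TCC AGA CCG ATA TTG CCC CCG — no ATG→stop ORF.
Longest: frame -2, positions 8–16, 9 nt = 3 codons = 2 aa. → 3 codons.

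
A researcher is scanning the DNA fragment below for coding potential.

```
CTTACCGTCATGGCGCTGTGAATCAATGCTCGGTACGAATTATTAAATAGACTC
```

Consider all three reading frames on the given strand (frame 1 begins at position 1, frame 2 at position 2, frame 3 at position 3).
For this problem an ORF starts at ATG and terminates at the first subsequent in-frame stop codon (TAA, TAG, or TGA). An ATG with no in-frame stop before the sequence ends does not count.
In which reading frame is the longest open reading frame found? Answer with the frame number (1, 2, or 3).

2

Frame 1: CTT ACC GTC ATG GCG CTG TGA ATC AAT GCT CGG TAC GAA TTA TTA AAT AGA CTC — ATG at 10, stop TGA at 19 → 12 nt.
Frame 2: TTA CCG TCA TGG CGC TGT GAA TCA ATG CTC GGT ACG AAT TAT TAA ATA GAC — ATG at 26, stop TAA at 44 → 21 nt.
Frame 3: TAC CGT CAT GGC GCT GTG AAT CAA TGC TCG GTA CGA ATT ATT AAA TAG ACT — no ATG→stop ORF.
Longest ORF is 21 nt in frame 2 (positions 26–46).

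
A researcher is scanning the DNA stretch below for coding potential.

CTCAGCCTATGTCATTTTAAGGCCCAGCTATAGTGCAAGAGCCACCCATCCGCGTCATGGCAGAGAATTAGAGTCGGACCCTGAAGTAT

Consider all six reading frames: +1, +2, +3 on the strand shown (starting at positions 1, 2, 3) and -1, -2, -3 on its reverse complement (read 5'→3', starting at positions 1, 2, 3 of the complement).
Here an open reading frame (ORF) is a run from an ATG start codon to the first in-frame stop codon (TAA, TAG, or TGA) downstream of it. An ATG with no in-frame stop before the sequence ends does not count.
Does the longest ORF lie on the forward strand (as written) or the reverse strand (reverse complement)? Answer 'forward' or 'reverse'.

reverse

Reverse complement (5'→3'): ATACTTCAGGGTCCGACTCTAATTCTCTGCCATGACGCGGATGGGTGGCTCTTGCACTATAGCTGGGCCTTAAAATGACATAGGCTGAG
Frame +1: CTC AGC CTA TGT CAT TTT AAG GCC CAG CTA TAG TGC AAG AGC CAC CCA TCC GCG TCA TGG CAG AGA ATT AGA GTC GGA CCC TGA AGT — no ATG→stop ORF.
Frame +2: TCA GCC TAT GTC ATT TTA AGG CCC AGC TAT AGT GCA AGA GCC ACC CAT CCG CGT CAT GGC AGA GAA TTA GAG TCG GAC CCT GAA GTA — no ATG→stop ORF.
Frame +3: CAG CCT ATG TCA TTT TAA GGC CCA GCT ATA GTG CAA GAG CCA CCC ATC CGC GTC ATG GCA GAG AAT TAG AGT CGG ACC CTG AAG TAT — ATG at 9, stop TAA at 18 → 12 nt; ATG at 57, stop TAG at 69 → 15 nt.
Frame -1: ATA CTT CAG GGT CCG ACT CTA ATT CTC TGC CAT GAC GCG GAT GGG TGG CTC TTG CAC TAT AGC TGG GCC TTA AAA TGA CAT AGG CTG — no ATG→stop ORF.
Frame -2: TAC TTC AGG GTC CGA CTC TAA TTC TCT GCC ATG ACG CGG ATG GGT GGC TCT TGC ACT ATA GCT GGG CCT TAA AAT GAC ATA GGC TGA — ATG at 32, stop TAA at 71 → 42 nt; ATG at 41, stop TAA at 71 → 33 nt.
Frame -3: ACT TCA GGG TCC GAC TCT AAT TCT CTG CCA TGA CGC GGA TGG GTG GCT CTT GCA CTA TAG CTG GGC CTT AAA ATG ACA TAG GCT GAG — ATG at 75, stop TAG at 81 → 9 nt.
Forward-strand max 15 nt; reverse-strand max 42 nt. The reverse strand has the longer ORF.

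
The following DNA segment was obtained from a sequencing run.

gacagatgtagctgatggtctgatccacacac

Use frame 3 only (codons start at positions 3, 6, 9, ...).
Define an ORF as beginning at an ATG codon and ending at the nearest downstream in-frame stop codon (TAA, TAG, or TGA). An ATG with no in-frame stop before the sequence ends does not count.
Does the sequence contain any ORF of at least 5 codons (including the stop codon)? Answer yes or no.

no

Frame 3: CAG ATG TAG CTG ATG GTC TGA TCC ACA CAC — ATG at 6, stop TAG at 9 → 6 nt; ATG at 15, stop TGA at 21 → 9 nt.
Largest ORF found is 3 codons < 5, so no.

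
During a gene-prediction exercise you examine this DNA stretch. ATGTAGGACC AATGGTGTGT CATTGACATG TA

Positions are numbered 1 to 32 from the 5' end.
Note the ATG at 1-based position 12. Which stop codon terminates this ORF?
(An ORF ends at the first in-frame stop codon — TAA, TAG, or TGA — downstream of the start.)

TGA

Codons from position 12: ATG (12–14), GTG (15–17), TGT (18–20), CAT (21–23), TGA (24–26).
The first in-frame stop codon is TGA.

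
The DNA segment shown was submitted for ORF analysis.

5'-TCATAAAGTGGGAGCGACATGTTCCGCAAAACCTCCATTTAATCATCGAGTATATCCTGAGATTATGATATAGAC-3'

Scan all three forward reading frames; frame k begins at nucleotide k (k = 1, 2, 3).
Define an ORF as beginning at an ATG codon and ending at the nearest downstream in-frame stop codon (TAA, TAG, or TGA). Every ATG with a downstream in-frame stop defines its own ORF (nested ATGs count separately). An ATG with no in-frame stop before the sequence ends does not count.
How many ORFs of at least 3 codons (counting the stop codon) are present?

Frame 1: TCA TAA AGT GGG AGC GAC ATG TTC CGC AAA ACC TCC ATT TAA TCA TCG AGT ATA TCC TGA GAT TAT GAT ATA GAC — ATG at 19, stop TAA at 40 → 24 nt.
Frame 2: CAT AAA GTG GGA GCG ACA TGT TCC GCA AAA CCT CCA TTT AAT CAT CGA GTA TAT CCT GAG ATT ATG ATA TAG — ATG at 65, stop TAG at 71 → 9 nt.
Frame 3: ATA AAG TGG GAG CGA CAT GTT CCG CAA AAC CTC CAT TTA ATC ATC GAG TAT ATC CTG AGA TTA TGA TAT AGA — no ATG→stop ORF.
ORFs ≥ 3 codons: frame 1 19–42 (8 codons), frame 2 65–73 (3 codons). Count = 2.

2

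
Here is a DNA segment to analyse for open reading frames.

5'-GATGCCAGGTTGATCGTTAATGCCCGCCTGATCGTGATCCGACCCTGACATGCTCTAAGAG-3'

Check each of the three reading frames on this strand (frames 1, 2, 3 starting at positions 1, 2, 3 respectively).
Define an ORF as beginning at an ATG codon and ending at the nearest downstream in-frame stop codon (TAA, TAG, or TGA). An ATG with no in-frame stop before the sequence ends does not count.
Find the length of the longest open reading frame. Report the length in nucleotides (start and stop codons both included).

12

Frame 1: GAT GCC AGG TTG ATC GTT AAT GCC CGC CTG ATC GTG ATC CGA CCC TGA CAT GCT CTA AGA — no ATG→stop ORF.
Frame 2: ATG CCA GGT TGA TCG TTA ATG CCC GCC TGA TCG TGA TCC GAC CCT GAC ATG CTC TAA GAG — ATG at 2, stop TGA at 11 → 12 nt; ATG at 20, stop TGA at 29 → 12 nt; ATG at 50, stop TAA at 56 → 9 nt.
Frame 3: TGC CAG GTT GAT CGT TAA TGC CCG CCT GAT CGT GAT CCG ACC CTG ACA TGC TCT AAG — no ATG→stop ORF.
Longest: frame 2, positions 2–13, 12 nt = 4 codons = 3 aa. → 12 nucleotides.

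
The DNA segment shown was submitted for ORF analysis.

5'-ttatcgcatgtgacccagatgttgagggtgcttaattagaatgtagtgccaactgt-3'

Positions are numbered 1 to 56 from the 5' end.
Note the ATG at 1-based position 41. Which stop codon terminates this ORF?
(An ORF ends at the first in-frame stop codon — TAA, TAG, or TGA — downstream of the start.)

TAG

Codons from position 41: ATG (41–43), TAG (44–46).
The first in-frame stop codon is TAG.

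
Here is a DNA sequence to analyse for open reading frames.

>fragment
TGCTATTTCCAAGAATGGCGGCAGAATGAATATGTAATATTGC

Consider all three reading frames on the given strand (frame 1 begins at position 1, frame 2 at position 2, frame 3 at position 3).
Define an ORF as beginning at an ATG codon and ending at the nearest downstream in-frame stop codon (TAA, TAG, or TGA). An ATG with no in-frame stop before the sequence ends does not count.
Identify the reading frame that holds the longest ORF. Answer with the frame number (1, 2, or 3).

3

Frame 1: TGC TAT TTC CAA GAA TGG CGG CAG AAT GAA TAT GTA ATA TTG — no ATG→stop ORF.
Frame 2: GCT ATT TCC AAG AAT GGC GGC AGA ATG AAT ATG TAA TAT TGC — ATG at 26, stop TAA at 35 → 12 nt; ATG at 32, stop TAA at 35 → 6 nt.
Frame 3: CTA TTT CCA AGA ATG GCG GCA GAA TGA ATA TGT AAT ATT — ATG at 15, stop TGA at 27 → 15 nt.
Longest ORF is 15 nt in frame 3 (positions 15–29).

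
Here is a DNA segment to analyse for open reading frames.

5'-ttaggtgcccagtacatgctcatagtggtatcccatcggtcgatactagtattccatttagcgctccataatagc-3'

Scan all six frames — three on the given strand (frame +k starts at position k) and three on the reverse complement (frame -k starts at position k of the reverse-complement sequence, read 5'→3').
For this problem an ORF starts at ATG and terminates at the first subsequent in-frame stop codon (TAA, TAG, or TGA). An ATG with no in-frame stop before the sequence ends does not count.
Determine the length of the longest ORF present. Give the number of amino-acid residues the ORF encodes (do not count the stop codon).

Reverse complement (5'→3'): GCTATTATGGAGCGCTAAATGGAATACTAGTATCGACCGATGGGATACCACTATGAGCATGTACTGGGCACCTAA
Frame +1: TTA GGT GCC CAG TAC ATG CTC ATA GTG GTA TCC CAT CGG TCG ATA CTA GTA TTC CAT TTA GCG CTC CAT AAT AGC — no ATG→stop ORF.
Frame +2: TAG GTG CCC AGT ACA TGC TCA TAG TGG TAT CCC ATC GGT CGA TAC TAG TAT TCC ATT TAG CGC TCC ATA ATA — no ATG→stop ORF.
Frame +3: AGG TGC CCA GTA CAT GCT CAT AGT GGT ATC CCA TCG GTC GAT ACT AGT ATT CCA TTT AGC GCT CCA TAA TAG — no ATG→stop ORF.
Frame -1: GCT ATT ATG GAG CGC TAA ATG GAA TAC TAG TAT CGA CCG ATG GGA TAC CAC TAT GAG CAT GTA CTG GGC ACC TAA — ATG at 7, stop TAA at 16 → 12 nt; ATG at 19, stop TAG at 28 → 12 nt; ATG at 40, stop TAA at 73 → 36 nt.
Frame -2: CTA TTA TGG AGC GCT AAA TGG AAT ACT AGT ATC GAC CGA TGG GAT ACC ACT ATG AGC ATG TAC TGG GCA CCT — no ATG→stop ORF.
Frame -3: TAT TAT GGA GCG CTA AAT GGA ATA CTA GTA TCG ACC GAT GGG ATA CCA CTA TGA GCA TGT ACT GGG CAC CTA — no ATG→stop ORF.
Longest: frame -1, positions 40–75, 36 nt = 12 codons = 11 aa. → 11 amino acids.

11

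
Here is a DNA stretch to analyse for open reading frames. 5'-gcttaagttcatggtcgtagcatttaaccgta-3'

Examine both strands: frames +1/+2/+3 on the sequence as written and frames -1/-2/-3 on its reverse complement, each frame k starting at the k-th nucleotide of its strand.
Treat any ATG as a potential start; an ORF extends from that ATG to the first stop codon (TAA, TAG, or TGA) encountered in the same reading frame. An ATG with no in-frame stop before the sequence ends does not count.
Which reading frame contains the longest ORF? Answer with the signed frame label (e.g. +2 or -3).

-1

Reverse complement (5'→3'): TACGGTTAAATGCTACGACCATGAACTTAAGC
Frame +1: GCT TAA GTT CAT GGT CGT AGC ATT TAA CCG — no ATG→stop ORF.
Frame +2: CTT AAG TTC ATG GTC GTA GCA TTT AAC CGT — no ATG→stop ORF.
Frame +3: TTA AGT TCA TGG TCG TAG CAT TTA ACC GTA — no ATG→stop ORF.
Frame -1: TAC GGT TAA ATG CTA CGA CCA TGA ACT TAA — ATG at 10, stop TGA at 22 → 15 nt.
Frame -2: ACG GTT AAA TGC TAC GAC CAT GAA CTT AAG — no ATG→stop ORF.
Frame -3: CGG TTA AAT GCT ACG ACC ATG AAC TTA AGC — no ATG→stop ORF.
Longest ORF is 15 nt in frame -1 (positions 10–24).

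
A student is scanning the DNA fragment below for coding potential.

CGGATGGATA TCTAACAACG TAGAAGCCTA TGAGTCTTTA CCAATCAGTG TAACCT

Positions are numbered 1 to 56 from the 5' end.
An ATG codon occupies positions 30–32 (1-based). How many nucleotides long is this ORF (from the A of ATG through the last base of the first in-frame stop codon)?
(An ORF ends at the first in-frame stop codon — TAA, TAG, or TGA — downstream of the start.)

24

Codons from position 30: ATG (30–32), AGT (33–35), CTT (36–38), TAC (39–41), CAA (42–44), TCA (45–47), GTG (48–50), TAA (51–53).
TAA is the first in-frame stop; ORF spans 30–53, 24 nucleotides.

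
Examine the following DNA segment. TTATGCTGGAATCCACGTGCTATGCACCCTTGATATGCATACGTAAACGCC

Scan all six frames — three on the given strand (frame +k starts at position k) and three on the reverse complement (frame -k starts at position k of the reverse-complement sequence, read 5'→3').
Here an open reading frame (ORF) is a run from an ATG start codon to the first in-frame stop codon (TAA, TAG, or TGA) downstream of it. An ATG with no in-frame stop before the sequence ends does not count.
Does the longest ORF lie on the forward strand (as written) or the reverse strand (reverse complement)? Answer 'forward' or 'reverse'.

reverse

Reverse complement (5'→3'): GGCGTTTACGTATGCATATCAAGGGTGCATAGCACGTGGATTCCAGCATAA
Frame +1: TTA TGC TGG AAT CCA CGT GCT ATG CAC CCT TGA TAT GCA TAC GTA AAC GCC — ATG at 22, stop TGA at 31 → 12 nt.
Frame +2: TAT GCT GGA ATC CAC GTG CTA TGC ACC CTT GAT ATG CAT ACG TAA ACG — ATG at 35, stop TAA at 44 → 12 nt.
Frame +3: ATG CTG GAA TCC ACG TGC TAT GCA CCC TTG ATA TGC ATA CGT AAA CGC — no ATG→stop ORF.
Frame -1: GGC GTT TAC GTA TGC ATA TCA AGG GTG CAT AGC ACG TGG ATT CCA GCA TAA — no ATG→stop ORF.
Frame -2: GCG TTT ACG TAT GCA TAT CAA GGG TGC ATA GCA CGT GGA TTC CAG CAT — no ATG→stop ORF.
Frame -3: CGT TTA CGT ATG CAT ATC AAG GGT GCA TAG CAC GTG GAT TCC AGC ATA — ATG at 12, stop TAG at 30 → 21 nt.
Forward-strand max 12 nt; reverse-strand max 21 nt. The reverse strand has the longer ORF.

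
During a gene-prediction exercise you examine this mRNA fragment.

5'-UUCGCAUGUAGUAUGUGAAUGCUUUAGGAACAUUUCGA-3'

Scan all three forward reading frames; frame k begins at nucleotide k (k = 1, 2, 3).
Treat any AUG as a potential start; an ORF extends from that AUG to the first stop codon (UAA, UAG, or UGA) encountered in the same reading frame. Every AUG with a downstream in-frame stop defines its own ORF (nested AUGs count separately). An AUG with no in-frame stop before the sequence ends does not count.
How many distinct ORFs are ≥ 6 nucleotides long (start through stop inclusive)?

Frame 1: UUC GCA UGU AGU AUG UGA AUG CUU UAG GAA CAU UUC — AUG at 13, stop UGA at 16 → 6 nt; AUG at 19, stop UAG at 25 → 9 nt.
Frame 2: UCG CAU GUA GUA UGU GAA UGC UUU AGG AAC AUU UCG — no AUG→stop ORF.
Frame 3: CGC AUG UAG UAU GUG AAU GCU UUA GGA ACA UUU CGA — AUG at 6, stop UAG at 9 → 6 nt.
ORFs ≥ 6 nucleotides: frame 1 13–18 (6 nucleotides), frame 1 19–27 (9 nucleotides), frame 3 6–11 (6 nucleotides). Count = 3.

3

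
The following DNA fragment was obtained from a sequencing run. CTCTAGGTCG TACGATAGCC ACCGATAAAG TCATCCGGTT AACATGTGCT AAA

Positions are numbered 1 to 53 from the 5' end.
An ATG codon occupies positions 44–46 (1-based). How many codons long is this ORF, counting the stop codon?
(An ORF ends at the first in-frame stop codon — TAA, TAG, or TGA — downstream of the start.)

Codons from position 44: ATG (44–46), TGC (47–49), TAA (50–52).
TAA is the first in-frame stop; that's 3 codons including the stop.

3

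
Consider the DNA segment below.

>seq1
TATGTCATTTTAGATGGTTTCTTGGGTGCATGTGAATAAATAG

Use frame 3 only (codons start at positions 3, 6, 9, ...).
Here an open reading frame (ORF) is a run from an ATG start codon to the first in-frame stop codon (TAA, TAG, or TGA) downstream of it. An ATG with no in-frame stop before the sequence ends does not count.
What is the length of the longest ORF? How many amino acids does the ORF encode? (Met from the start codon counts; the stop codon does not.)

1

Frame 3: TGT CAT TTT AGA TGG TTT CTT GGG TGC ATG TGA ATA AAT — ATG at 30, stop TGA at 33 → 6 nt.
Longest: frame 3, positions 30–35, 6 nt = 2 codons = 1 aa. → 1 amino acids.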